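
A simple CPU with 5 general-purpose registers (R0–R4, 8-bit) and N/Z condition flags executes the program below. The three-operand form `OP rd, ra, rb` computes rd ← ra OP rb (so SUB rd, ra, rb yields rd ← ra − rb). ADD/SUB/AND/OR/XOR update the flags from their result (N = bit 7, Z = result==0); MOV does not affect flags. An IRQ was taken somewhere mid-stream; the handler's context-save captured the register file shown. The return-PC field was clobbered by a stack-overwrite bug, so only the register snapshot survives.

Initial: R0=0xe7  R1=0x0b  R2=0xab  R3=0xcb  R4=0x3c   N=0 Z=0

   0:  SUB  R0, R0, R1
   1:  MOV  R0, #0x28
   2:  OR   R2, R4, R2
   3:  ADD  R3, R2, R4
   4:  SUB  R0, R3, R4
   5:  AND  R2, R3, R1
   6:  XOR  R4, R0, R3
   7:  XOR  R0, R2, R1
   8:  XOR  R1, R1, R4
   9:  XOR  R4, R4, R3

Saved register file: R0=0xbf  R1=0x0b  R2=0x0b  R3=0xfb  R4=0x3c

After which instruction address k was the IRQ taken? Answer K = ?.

K = 5

after  0: R0=0xdc R1=0x0b R2=0xab R3=0xcb R4=0x3c  N=1 Z=0
after  1: R0=0x28 R1=0x0b R2=0xab R3=0xcb R4=0x3c  N=1 Z=0
after  2: R0=0x28 R1=0x0b R2=0xbf R3=0xcb R4=0x3c  N=1 Z=0
after  3: R0=0x28 R1=0x0b R2=0xbf R3=0xfb R4=0x3c  N=1 Z=0
after  4: R0=0xbf R1=0x0b R2=0xbf R3=0xfb R4=0x3c  N=1 Z=0
after  5: R0=0xbf R1=0x0b R2=0x0b R3=0xfb R4=0x3c  N=0 Z=0
-- IRQ taken; context saved, return-PC = 6 --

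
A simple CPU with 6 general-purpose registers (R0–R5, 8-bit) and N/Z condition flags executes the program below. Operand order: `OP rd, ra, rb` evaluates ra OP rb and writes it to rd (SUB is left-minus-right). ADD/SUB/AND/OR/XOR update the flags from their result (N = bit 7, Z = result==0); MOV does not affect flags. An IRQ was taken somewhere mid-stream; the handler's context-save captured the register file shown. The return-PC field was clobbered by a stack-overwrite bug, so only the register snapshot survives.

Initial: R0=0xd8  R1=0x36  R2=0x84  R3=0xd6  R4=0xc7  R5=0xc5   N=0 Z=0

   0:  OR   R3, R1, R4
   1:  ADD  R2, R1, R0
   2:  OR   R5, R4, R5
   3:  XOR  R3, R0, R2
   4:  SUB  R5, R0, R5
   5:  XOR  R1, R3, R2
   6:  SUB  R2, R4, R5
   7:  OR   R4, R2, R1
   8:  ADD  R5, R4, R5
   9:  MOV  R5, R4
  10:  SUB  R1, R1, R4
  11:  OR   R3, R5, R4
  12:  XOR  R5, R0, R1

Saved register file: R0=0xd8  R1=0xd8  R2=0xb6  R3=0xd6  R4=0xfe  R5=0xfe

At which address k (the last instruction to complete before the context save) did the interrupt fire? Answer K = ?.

after  0: R0=0xd8 R1=0x36 R2=0x84 R3=0xf7 R4=0xc7 R5=0xc5  N=1 Z=0
after  1: R0=0xd8 R1=0x36 R2=0x0e R3=0xf7 R4=0xc7 R5=0xc5  N=0 Z=0
after  2: R0=0xd8 R1=0x36 R2=0x0e R3=0xf7 R4=0xc7 R5=0xc7  N=1 Z=0
after  3: R0=0xd8 R1=0x36 R2=0x0e R3=0xd6 R4=0xc7 R5=0xc7  N=1 Z=0
after  4: R0=0xd8 R1=0x36 R2=0x0e R3=0xd6 R4=0xc7 R5=0x11  N=0 Z=0
after  5: R0=0xd8 R1=0xd8 R2=0x0e R3=0xd6 R4=0xc7 R5=0x11  N=1 Z=0
after  6: R0=0xd8 R1=0xd8 R2=0xb6 R3=0xd6 R4=0xc7 R5=0x11  N=1 Z=0
after  7: R0=0xd8 R1=0xd8 R2=0xb6 R3=0xd6 R4=0xfe R5=0x11  N=1 Z=0
after  8: R0=0xd8 R1=0xd8 R2=0xb6 R3=0xd6 R4=0xfe R5=0x0f  N=0 Z=0
after  9: R0=0xd8 R1=0xd8 R2=0xb6 R3=0xd6 R4=0xfe R5=0xfe  N=0 Z=0
-- IRQ taken; context saved, return-PC = 10 --

K = 9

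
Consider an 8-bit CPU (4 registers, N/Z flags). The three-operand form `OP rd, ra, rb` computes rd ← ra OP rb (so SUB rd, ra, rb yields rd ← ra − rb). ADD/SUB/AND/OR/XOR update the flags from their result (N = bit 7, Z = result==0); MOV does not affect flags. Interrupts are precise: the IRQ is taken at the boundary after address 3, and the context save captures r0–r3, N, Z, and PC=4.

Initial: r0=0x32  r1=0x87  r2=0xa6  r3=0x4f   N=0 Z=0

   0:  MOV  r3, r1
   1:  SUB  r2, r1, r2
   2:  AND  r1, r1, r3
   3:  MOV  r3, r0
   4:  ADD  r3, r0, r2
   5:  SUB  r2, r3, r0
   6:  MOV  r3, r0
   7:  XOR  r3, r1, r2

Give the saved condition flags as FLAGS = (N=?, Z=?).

FLAGS = (N=1, Z=0)

after  0: r0=0x32 r1=0x87 r2=0xa6 r3=0x87  N=0 Z=0
after  1: r0=0x32 r1=0x87 r2=0xe1 r3=0x87  N=1 Z=0
after  2: r0=0x32 r1=0x87 r2=0xe1 r3=0x87  N=1 Z=0
after  3: r0=0x32 r1=0x87 r2=0xe1 r3=0x32  N=1 Z=0
-- IRQ taken; context saved, return-PC = 4 --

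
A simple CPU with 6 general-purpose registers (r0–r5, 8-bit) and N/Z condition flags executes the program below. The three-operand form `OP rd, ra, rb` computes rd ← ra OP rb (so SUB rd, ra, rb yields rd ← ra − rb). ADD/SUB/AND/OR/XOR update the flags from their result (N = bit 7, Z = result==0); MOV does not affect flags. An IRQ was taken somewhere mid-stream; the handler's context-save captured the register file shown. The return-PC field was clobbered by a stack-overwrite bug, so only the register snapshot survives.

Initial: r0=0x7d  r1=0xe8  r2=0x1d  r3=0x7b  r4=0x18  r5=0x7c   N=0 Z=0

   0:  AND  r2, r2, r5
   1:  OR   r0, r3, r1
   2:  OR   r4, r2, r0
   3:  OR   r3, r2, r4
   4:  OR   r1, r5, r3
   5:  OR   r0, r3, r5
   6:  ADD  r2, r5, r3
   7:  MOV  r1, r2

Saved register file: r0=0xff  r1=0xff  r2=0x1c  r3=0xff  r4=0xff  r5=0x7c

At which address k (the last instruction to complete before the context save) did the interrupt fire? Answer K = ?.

after  0: r0=0x7d r1=0xe8 r2=0x1c r3=0x7b r4=0x18 r5=0x7c  N=0 Z=0
after  1: r0=0xfb r1=0xe8 r2=0x1c r3=0x7b r4=0x18 r5=0x7c  N=1 Z=0
after  2: r0=0xfb r1=0xe8 r2=0x1c r3=0x7b r4=0xff r5=0x7c  N=1 Z=0
after  3: r0=0xfb r1=0xe8 r2=0x1c r3=0xff r4=0xff r5=0x7c  N=1 Z=0
after  4: r0=0xfb r1=0xff r2=0x1c r3=0xff r4=0xff r5=0x7c  N=1 Z=0
after  5: r0=0xff r1=0xff r2=0x1c r3=0xff r4=0xff r5=0x7c  N=1 Z=0
-- IRQ taken; context saved, return-PC = 6 --

K = 5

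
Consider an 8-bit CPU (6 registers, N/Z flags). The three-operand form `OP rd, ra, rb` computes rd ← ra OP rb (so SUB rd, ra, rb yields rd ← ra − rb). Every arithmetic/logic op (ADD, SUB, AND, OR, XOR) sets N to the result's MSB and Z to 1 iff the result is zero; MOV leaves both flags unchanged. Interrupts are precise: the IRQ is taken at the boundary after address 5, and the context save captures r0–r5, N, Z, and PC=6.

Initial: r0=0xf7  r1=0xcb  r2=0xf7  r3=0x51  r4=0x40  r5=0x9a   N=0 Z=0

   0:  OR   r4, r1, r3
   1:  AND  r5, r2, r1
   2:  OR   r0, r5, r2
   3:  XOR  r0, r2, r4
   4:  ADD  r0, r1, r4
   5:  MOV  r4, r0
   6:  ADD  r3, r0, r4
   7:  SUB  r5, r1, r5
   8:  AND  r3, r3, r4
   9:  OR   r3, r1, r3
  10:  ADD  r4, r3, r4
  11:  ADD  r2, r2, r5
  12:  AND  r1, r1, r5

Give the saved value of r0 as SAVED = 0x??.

SAVED = 0xa6

after  0: r0=0xf7 r1=0xcb r2=0xf7 r3=0x51 r4=0xdb r5=0x9a  N=1 Z=0
after  1: r0=0xf7 r1=0xcb r2=0xf7 r3=0x51 r4=0xdb r5=0xc3  N=1 Z=0
after  2: r0=0xf7 r1=0xcb r2=0xf7 r3=0x51 r4=0xdb r5=0xc3  N=1 Z=0
after  3: r0=0x2c r1=0xcb r2=0xf7 r3=0x51 r4=0xdb r5=0xc3  N=0 Z=0
after  4: r0=0xa6 r1=0xcb r2=0xf7 r3=0x51 r4=0xdb r5=0xc3  N=1 Z=0
after  5: r0=0xa6 r1=0xcb r2=0xf7 r3=0x51 r4=0xa6 r5=0xc3  N=1 Z=0
-- IRQ taken; context saved, return-PC = 6 --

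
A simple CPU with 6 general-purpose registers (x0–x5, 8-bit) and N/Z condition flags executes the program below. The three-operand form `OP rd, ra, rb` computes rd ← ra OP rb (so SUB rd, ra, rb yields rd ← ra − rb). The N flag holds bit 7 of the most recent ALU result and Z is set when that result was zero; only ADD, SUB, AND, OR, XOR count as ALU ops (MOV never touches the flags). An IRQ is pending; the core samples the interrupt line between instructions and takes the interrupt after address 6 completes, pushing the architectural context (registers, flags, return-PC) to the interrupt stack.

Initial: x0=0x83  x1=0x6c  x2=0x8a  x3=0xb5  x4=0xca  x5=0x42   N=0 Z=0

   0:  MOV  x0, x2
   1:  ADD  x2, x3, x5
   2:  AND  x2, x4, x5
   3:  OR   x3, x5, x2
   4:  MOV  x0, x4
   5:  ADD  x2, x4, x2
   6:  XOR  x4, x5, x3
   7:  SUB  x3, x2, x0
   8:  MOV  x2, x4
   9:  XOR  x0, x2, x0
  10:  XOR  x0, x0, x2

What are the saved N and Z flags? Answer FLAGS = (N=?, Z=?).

after  0: x0=0x8a x1=0x6c x2=0x8a x3=0xb5 x4=0xca x5=0x42  N=0 Z=0
after  1: x0=0x8a x1=0x6c x2=0xf7 x3=0xb5 x4=0xca x5=0x42  N=1 Z=0
after  2: x0=0x8a x1=0x6c x2=0x42 x3=0xb5 x4=0xca x5=0x42  N=0 Z=0
after  3: x0=0x8a x1=0x6c x2=0x42 x3=0x42 x4=0xca x5=0x42  N=0 Z=0
after  4: x0=0xca x1=0x6c x2=0x42 x3=0x42 x4=0xca x5=0x42  N=0 Z=0
after  5: x0=0xca x1=0x6c x2=0x0c x3=0x42 x4=0xca x5=0x42  N=0 Z=0
after  6: x0=0xca x1=0x6c x2=0x0c x3=0x42 x4=0x00 x5=0x42  N=0 Z=1
-- IRQ taken; context saved, return-PC = 7 --

FLAGS = (N=0, Z=1)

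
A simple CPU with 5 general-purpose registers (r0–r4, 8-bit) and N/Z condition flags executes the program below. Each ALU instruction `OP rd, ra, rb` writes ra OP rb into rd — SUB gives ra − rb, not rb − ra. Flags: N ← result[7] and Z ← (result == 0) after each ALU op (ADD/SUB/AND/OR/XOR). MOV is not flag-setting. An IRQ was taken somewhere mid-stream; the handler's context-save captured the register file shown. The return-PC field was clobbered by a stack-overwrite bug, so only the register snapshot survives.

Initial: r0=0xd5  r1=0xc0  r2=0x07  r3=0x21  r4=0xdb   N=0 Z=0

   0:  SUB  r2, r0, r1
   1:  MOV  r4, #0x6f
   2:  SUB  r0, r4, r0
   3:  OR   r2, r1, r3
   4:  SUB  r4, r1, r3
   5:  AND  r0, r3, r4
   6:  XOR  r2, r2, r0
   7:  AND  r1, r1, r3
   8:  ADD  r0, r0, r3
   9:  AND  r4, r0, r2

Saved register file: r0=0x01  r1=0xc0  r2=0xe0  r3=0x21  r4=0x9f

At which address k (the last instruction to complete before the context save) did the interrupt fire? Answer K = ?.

after  0: r0=0xd5 r1=0xc0 r2=0x15 r3=0x21 r4=0xdb  N=0 Z=0
after  1: r0=0xd5 r1=0xc0 r2=0x15 r3=0x21 r4=0x6f  N=0 Z=0
after  2: r0=0x9a r1=0xc0 r2=0x15 r3=0x21 r4=0x6f  N=1 Z=0
after  3: r0=0x9a r1=0xc0 r2=0xe1 r3=0x21 r4=0x6f  N=1 Z=0
after  4: r0=0x9a r1=0xc0 r2=0xe1 r3=0x21 r4=0x9f  N=1 Z=0
after  5: r0=0x01 r1=0xc0 r2=0xe1 r3=0x21 r4=0x9f  N=0 Z=0
after  6: r0=0x01 r1=0xc0 r2=0xe0 r3=0x21 r4=0x9f  N=1 Z=0
-- IRQ taken; context saved, return-PC = 7 --

K = 6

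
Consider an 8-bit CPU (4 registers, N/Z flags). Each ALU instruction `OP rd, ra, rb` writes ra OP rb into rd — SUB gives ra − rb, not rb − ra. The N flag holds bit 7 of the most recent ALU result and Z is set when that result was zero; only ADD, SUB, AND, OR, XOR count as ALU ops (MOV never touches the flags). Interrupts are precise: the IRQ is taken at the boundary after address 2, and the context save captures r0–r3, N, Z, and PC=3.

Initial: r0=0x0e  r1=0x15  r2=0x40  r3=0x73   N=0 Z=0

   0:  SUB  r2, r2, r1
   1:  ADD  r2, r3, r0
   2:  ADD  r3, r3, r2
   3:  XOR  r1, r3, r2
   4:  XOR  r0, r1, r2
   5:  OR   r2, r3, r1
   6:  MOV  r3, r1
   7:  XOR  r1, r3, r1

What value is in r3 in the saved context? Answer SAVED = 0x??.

after  0: r0=0x0e r1=0x15 r2=0x2b r3=0x73  N=0 Z=0
after  1: r0=0x0e r1=0x15 r2=0x81 r3=0x73  N=1 Z=0
after  2: r0=0x0e r1=0x15 r2=0x81 r3=0xf4  N=1 Z=0
-- IRQ taken; context saved, return-PC = 3 --

SAVED = 0xf4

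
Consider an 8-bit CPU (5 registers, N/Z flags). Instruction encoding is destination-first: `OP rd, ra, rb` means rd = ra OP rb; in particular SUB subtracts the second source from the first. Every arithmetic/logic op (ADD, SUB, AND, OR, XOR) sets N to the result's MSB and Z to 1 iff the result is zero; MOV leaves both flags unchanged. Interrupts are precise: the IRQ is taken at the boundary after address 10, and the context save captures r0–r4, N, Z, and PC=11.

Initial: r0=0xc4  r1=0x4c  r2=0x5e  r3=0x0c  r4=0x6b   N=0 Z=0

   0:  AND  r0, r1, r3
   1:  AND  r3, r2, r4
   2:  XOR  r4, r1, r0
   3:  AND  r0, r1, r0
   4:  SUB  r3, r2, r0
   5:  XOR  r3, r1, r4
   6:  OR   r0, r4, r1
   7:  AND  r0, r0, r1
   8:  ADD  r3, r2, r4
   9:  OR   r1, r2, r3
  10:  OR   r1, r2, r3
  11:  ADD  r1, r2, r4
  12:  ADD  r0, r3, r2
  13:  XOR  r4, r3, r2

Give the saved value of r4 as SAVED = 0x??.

SAVED = 0x40

after  0: r0=0x0c r1=0x4c r2=0x5e r3=0x0c r4=0x6b  N=0 Z=0
after  1: r0=0x0c r1=0x4c r2=0x5e r3=0x4a r4=0x6b  N=0 Z=0
after  2: r0=0x0c r1=0x4c r2=0x5e r3=0x4a r4=0x40  N=0 Z=0
after  3: r0=0x0c r1=0x4c r2=0x5e r3=0x4a r4=0x40  N=0 Z=0
after  4: r0=0x0c r1=0x4c r2=0x5e r3=0x52 r4=0x40  N=0 Z=0
after  5: r0=0x0c r1=0x4c r2=0x5e r3=0x0c r4=0x40  N=0 Z=0
after  6: r0=0x4c r1=0x4c r2=0x5e r3=0x0c r4=0x40  N=0 Z=0
after  7: r0=0x4c r1=0x4c r2=0x5e r3=0x0c r4=0x40  N=0 Z=0
after  8: r0=0x4c r1=0x4c r2=0x5e r3=0x9e r4=0x40  N=1 Z=0
after  9: r0=0x4c r1=0xde r2=0x5e r3=0x9e r4=0x40  N=1 Z=0
after 10: r0=0x4c r1=0xde r2=0x5e r3=0x9e r4=0x40  N=1 Z=0
-- IRQ taken; context saved, return-PC = 11 --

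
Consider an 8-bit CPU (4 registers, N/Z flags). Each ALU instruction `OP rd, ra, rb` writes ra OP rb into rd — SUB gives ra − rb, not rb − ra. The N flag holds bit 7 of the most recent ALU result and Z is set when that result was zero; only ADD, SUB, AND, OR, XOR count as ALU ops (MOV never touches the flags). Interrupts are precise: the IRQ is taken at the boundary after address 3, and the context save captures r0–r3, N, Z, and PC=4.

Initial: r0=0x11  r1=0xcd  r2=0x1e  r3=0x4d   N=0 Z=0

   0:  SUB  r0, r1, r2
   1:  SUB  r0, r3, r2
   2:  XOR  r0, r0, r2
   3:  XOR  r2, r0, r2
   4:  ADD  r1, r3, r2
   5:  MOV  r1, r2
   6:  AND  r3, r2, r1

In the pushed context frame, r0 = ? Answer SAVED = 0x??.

SAVED = 0x31

after  0: r0=0xaf r1=0xcd r2=0x1e r3=0x4d  N=1 Z=0
after  1: r0=0x2f r1=0xcd r2=0x1e r3=0x4d  N=0 Z=0
after  2: r0=0x31 r1=0xcd r2=0x1e r3=0x4d  N=0 Z=0
after  3: r0=0x31 r1=0xcd r2=0x2f r3=0x4d  N=0 Z=0
-- IRQ taken; context saved, return-PC = 4 --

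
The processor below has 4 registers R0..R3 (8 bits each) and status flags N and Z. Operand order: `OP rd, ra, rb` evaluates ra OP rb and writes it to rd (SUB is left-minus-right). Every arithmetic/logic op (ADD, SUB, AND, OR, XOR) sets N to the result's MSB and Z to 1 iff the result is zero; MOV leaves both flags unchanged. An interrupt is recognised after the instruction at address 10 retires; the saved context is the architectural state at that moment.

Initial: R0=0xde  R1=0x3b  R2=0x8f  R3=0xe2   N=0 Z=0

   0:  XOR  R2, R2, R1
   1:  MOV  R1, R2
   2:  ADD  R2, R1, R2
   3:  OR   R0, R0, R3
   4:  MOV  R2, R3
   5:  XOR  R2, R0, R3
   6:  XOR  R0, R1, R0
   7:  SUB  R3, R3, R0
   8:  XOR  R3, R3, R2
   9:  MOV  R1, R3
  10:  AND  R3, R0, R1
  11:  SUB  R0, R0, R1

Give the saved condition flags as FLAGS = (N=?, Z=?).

FLAGS = (N=0, Z=1)

after  0: R0=0xde R1=0x3b R2=0xb4 R3=0xe2  N=1 Z=0
after  1: R0=0xde R1=0xb4 R2=0xb4 R3=0xe2  N=1 Z=0
after  2: R0=0xde R1=0xb4 R2=0x68 R3=0xe2  N=0 Z=0
after  3: R0=0xfe R1=0xb4 R2=0x68 R3=0xe2  N=1 Z=0
after  4: R0=0xfe R1=0xb4 R2=0xe2 R3=0xe2  N=1 Z=0
after  5: R0=0xfe R1=0xb4 R2=0x1c R3=0xe2  N=0 Z=0
after  6: R0=0x4a R1=0xb4 R2=0x1c R3=0xe2  N=0 Z=0
after  7: R0=0x4a R1=0xb4 R2=0x1c R3=0x98  N=1 Z=0
after  8: R0=0x4a R1=0xb4 R2=0x1c R3=0x84  N=1 Z=0
after  9: R0=0x4a R1=0x84 R2=0x1c R3=0x84  N=1 Z=0
after 10: R0=0x4a R1=0x84 R2=0x1c R3=0x00  N=0 Z=1
-- IRQ taken; context saved, return-PC = 11 --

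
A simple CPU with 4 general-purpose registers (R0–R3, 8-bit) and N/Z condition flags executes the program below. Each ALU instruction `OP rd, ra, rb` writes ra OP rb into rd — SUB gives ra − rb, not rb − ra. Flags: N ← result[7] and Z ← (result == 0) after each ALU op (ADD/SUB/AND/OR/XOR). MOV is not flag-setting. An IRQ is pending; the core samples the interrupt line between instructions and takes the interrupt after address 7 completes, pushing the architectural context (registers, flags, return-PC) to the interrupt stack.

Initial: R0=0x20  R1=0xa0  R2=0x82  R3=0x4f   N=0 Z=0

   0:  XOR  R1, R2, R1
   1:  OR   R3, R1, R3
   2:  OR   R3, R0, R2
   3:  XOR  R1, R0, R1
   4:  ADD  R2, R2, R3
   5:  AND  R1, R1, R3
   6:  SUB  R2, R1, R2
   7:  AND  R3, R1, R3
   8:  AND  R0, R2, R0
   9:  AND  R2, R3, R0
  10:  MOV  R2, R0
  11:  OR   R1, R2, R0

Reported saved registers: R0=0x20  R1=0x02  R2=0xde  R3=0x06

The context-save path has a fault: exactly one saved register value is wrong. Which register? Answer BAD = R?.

after  0: R0=0x20 R1=0x22 R2=0x82 R3=0x4f  N=0 Z=0
after  1: R0=0x20 R1=0x22 R2=0x82 R3=0x6f  N=0 Z=0
after  2: R0=0x20 R1=0x22 R2=0x82 R3=0xa2  N=1 Z=0
after  3: R0=0x20 R1=0x02 R2=0x82 R3=0xa2  N=0 Z=0
after  4: R0=0x20 R1=0x02 R2=0x24 R3=0xa2  N=0 Z=0
after  5: R0=0x20 R1=0x02 R2=0x24 R3=0xa2  N=0 Z=0
after  6: R0=0x20 R1=0x02 R2=0xde R3=0xa2  N=1 Z=0
after  7: R0=0x20 R1=0x02 R2=0xde R3=0x02  N=0 Z=0
-- IRQ taken; context saved, return-PC = 8 --
mismatch: R3: reported 0x06 vs actual 0x02

BAD = R3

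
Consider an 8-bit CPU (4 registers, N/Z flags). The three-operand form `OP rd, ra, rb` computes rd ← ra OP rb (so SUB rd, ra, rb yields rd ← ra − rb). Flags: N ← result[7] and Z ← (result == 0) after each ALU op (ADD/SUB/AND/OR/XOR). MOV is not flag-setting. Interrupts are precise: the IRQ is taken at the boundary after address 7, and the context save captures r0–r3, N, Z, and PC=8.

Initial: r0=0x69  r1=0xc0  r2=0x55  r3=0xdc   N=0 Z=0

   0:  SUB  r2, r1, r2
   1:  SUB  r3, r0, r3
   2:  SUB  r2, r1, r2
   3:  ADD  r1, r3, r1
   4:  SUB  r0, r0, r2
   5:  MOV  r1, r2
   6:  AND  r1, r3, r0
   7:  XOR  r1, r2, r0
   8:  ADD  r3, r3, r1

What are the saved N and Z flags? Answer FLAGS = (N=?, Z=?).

after  0: r0=0x69 r1=0xc0 r2=0x6b r3=0xdc  N=0 Z=0
after  1: r0=0x69 r1=0xc0 r2=0x6b r3=0x8d  N=1 Z=0
after  2: r0=0x69 r1=0xc0 r2=0x55 r3=0x8d  N=0 Z=0
after  3: r0=0x69 r1=0x4d r2=0x55 r3=0x8d  N=0 Z=0
after  4: r0=0x14 r1=0x4d r2=0x55 r3=0x8d  N=0 Z=0
after  5: r0=0x14 r1=0x55 r2=0x55 r3=0x8d  N=0 Z=0
after  6: r0=0x14 r1=0x04 r2=0x55 r3=0x8d  N=0 Z=0
after  7: r0=0x14 r1=0x41 r2=0x55 r3=0x8d  N=0 Z=0
-- IRQ taken; context saved, return-PC = 8 --

FLAGS = (N=0, Z=0)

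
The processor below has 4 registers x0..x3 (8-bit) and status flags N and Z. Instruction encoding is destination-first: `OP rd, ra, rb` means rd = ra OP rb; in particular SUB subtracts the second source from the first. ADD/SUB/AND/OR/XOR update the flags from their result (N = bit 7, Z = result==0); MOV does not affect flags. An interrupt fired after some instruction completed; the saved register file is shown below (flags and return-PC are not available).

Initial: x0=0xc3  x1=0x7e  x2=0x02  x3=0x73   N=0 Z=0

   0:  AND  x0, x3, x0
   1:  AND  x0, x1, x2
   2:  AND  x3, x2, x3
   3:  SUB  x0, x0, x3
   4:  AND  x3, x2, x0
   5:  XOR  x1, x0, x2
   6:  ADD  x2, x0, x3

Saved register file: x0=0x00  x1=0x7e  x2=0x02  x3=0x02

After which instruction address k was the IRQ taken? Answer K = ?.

K = 3

after  0: x0=0x43 x1=0x7e x2=0x02 x3=0x73  N=0 Z=0
after  1: x0=0x02 x1=0x7e x2=0x02 x3=0x73  N=0 Z=0
after  2: x0=0x02 x1=0x7e x2=0x02 x3=0x02  N=0 Z=0
after  3: x0=0x00 x1=0x7e x2=0x02 x3=0x02  N=0 Z=1
-- IRQ taken; context saved, return-PC = 4 --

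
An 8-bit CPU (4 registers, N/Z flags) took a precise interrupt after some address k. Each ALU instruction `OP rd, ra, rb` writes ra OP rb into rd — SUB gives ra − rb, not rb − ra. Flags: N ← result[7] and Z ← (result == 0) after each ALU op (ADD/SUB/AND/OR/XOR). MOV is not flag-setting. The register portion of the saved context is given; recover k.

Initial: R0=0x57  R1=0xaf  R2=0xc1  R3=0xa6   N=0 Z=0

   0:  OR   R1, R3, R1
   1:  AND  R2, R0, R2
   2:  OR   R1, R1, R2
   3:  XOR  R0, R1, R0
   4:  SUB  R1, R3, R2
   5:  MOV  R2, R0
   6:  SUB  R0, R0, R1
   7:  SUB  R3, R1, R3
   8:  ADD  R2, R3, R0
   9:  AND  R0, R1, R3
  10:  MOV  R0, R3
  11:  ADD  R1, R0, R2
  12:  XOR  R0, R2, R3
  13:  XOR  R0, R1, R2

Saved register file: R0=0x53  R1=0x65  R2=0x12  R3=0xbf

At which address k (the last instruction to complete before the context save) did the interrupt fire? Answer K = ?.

K = 8

after  0: R0=0x57 R1=0xaf R2=0xc1 R3=0xa6  N=1 Z=0
after  1: R0=0x57 R1=0xaf R2=0x41 R3=0xa6  N=0 Z=0
after  2: R0=0x57 R1=0xef R2=0x41 R3=0xa6  N=1 Z=0
after  3: R0=0xb8 R1=0xef R2=0x41 R3=0xa6  N=1 Z=0
after  4: R0=0xb8 R1=0x65 R2=0x41 R3=0xa6  N=0 Z=0
after  5: R0=0xb8 R1=0x65 R2=0xb8 R3=0xa6  N=0 Z=0
after  6: R0=0x53 R1=0x65 R2=0xb8 R3=0xa6  N=0 Z=0
after  7: R0=0x53 R1=0x65 R2=0xb8 R3=0xbf  N=1 Z=0
after  8: R0=0x53 R1=0x65 R2=0x12 R3=0xbf  N=0 Z=0
-- IRQ taken; context saved, return-PC = 9 --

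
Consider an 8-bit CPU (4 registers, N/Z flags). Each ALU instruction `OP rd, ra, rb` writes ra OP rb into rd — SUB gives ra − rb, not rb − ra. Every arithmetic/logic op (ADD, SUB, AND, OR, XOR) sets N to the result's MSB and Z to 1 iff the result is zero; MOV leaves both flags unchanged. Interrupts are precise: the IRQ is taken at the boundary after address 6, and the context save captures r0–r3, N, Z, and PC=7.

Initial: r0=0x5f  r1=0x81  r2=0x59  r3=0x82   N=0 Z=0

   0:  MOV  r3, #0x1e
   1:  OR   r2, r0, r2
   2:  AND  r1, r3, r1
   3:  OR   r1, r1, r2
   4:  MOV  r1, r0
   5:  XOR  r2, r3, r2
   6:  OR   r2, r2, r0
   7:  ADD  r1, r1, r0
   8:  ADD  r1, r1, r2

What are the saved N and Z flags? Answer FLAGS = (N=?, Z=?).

after  0: r0=0x5f r1=0x81 r2=0x59 r3=0x1e  N=0 Z=0
after  1: r0=0x5f r1=0x81 r2=0x5f r3=0x1e  N=0 Z=0
after  2: r0=0x5f r1=0x00 r2=0x5f r3=0x1e  N=0 Z=1
after  3: r0=0x5f r1=0x5f r2=0x5f r3=0x1e  N=0 Z=0
after  4: r0=0x5f r1=0x5f r2=0x5f r3=0x1e  N=0 Z=0
after  5: r0=0x5f r1=0x5f r2=0x41 r3=0x1e  N=0 Z=0
after  6: r0=0x5f r1=0x5f r2=0x5f r3=0x1e  N=0 Z=0
-- IRQ taken; context saved, return-PC = 7 --

FLAGS = (N=0, Z=0)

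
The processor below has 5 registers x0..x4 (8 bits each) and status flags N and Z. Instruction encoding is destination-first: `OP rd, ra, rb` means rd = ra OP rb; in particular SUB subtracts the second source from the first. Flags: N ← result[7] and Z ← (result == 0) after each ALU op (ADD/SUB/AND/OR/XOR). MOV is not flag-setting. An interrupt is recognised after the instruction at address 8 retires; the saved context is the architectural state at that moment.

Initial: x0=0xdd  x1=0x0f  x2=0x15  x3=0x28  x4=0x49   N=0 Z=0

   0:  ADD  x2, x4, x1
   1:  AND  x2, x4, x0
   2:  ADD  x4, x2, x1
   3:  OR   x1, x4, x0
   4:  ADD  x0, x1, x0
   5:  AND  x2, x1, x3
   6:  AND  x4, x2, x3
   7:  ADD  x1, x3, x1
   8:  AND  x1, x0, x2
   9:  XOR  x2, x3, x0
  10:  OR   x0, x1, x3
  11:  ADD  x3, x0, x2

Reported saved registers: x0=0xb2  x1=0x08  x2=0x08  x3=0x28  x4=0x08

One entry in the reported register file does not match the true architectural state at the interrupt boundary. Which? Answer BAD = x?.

BAD = x0

after  0: x0=0xdd x1=0x0f x2=0x58 x3=0x28 x4=0x49  N=0 Z=0
after  1: x0=0xdd x1=0x0f x2=0x49 x3=0x28 x4=0x49  N=0 Z=0
after  2: x0=0xdd x1=0x0f x2=0x49 x3=0x28 x4=0x58  N=0 Z=0
after  3: x0=0xdd x1=0xdd x2=0x49 x3=0x28 x4=0x58  N=1 Z=0
after  4: x0=0xba x1=0xdd x2=0x49 x3=0x28 x4=0x58  N=1 Z=0
after  5: x0=0xba x1=0xdd x2=0x08 x3=0x28 x4=0x58  N=0 Z=0
after  6: x0=0xba x1=0xdd x2=0x08 x3=0x28 x4=0x08  N=0 Z=0
after  7: x0=0xba x1=0x05 x2=0x08 x3=0x28 x4=0x08  N=0 Z=0
after  8: x0=0xba x1=0x08 x2=0x08 x3=0x28 x4=0x08  N=0 Z=0
-- IRQ taken; context saved, return-PC = 9 --
mismatch: x0: reported 0xb2 vs actual 0xba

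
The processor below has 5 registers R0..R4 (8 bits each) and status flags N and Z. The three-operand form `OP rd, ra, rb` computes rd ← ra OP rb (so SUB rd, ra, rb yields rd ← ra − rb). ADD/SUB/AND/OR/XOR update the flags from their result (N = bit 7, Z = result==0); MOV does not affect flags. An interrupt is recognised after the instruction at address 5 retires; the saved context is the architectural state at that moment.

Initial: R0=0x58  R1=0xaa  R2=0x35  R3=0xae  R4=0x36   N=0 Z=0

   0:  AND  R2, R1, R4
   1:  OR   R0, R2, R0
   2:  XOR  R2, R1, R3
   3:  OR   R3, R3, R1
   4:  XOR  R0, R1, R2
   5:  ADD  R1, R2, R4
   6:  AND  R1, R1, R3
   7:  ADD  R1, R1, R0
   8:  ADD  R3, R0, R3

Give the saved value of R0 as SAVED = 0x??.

after  0: R0=0x58 R1=0xaa R2=0x22 R3=0xae R4=0x36  N=0 Z=0
after  1: R0=0x7a R1=0xaa R2=0x22 R3=0xae R4=0x36  N=0 Z=0
after  2: R0=0x7a R1=0xaa R2=0x04 R3=0xae R4=0x36  N=0 Z=0
after  3: R0=0x7a R1=0xaa R2=0x04 R3=0xae R4=0x36  N=1 Z=0
after  4: R0=0xae R1=0xaa R2=0x04 R3=0xae R4=0x36  N=1 Z=0
after  5: R0=0xae R1=0x3a R2=0x04 R3=0xae R4=0x36  N=0 Z=0
-- IRQ taken; context saved, return-PC = 6 --

SAVED = 0xae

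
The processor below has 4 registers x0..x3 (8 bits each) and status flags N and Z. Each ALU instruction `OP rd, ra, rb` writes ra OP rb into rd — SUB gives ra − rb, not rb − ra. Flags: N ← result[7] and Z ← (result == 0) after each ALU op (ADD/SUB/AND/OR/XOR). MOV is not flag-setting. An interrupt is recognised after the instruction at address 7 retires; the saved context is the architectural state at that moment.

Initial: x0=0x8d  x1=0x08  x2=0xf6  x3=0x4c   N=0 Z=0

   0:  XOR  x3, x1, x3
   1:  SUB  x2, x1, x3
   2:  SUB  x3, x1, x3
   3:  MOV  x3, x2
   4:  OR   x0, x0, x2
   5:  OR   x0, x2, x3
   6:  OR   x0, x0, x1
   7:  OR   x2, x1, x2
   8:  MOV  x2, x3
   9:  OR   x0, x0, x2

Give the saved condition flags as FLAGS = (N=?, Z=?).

FLAGS = (N=1, Z=0)

after  0: x0=0x8d x1=0x08 x2=0xf6 x3=0x44  N=0 Z=0
after  1: x0=0x8d x1=0x08 x2=0xc4 x3=0x44  N=1 Z=0
after  2: x0=0x8d x1=0x08 x2=0xc4 x3=0xc4  N=1 Z=0
after  3: x0=0x8d x1=0x08 x2=0xc4 x3=0xc4  N=1 Z=0
after  4: x0=0xcd x1=0x08 x2=0xc4 x3=0xc4  N=1 Z=0
after  5: x0=0xc4 x1=0x08 x2=0xc4 x3=0xc4  N=1 Z=0
after  6: x0=0xcc x1=0x08 x2=0xc4 x3=0xc4  N=1 Z=0
after  7: x0=0xcc x1=0x08 x2=0xcc x3=0xc4  N=1 Z=0
-- IRQ taken; context saved, return-PC = 8 --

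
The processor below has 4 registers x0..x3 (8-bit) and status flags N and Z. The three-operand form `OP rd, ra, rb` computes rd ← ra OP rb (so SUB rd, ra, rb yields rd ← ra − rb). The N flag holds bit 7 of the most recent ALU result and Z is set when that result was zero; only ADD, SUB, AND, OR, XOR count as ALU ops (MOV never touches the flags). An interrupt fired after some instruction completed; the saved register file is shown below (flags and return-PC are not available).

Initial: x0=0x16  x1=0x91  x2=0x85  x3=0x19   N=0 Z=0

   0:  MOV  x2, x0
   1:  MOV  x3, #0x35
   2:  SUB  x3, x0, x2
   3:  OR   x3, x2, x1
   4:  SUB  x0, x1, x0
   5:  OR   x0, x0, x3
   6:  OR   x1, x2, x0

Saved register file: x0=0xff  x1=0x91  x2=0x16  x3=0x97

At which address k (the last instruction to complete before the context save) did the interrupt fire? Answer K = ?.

after  0: x0=0x16 x1=0x91 x2=0x16 x3=0x19  N=0 Z=0
after  1: x0=0x16 x1=0x91 x2=0x16 x3=0x35  N=0 Z=0
after  2: x0=0x16 x1=0x91 x2=0x16 x3=0x00  N=0 Z=1
after  3: x0=0x16 x1=0x91 x2=0x16 x3=0x97  N=1 Z=0
after  4: x0=0x7b x1=0x91 x2=0x16 x3=0x97  N=0 Z=0
after  5: x0=0xff x1=0x91 x2=0x16 x3=0x97  N=1 Z=0
-- IRQ taken; context saved, return-PC = 6 --

K = 5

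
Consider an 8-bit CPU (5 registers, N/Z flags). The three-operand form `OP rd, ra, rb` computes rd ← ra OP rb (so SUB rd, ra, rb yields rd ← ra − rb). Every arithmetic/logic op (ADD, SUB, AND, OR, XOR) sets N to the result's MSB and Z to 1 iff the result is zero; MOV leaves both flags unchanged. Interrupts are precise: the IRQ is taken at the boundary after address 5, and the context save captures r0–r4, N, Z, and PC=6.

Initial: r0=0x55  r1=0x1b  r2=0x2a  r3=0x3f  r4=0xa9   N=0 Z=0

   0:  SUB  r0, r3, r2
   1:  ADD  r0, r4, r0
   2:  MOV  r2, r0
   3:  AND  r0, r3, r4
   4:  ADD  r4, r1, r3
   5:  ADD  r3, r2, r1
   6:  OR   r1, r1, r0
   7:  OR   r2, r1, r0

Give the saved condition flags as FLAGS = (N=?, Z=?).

after  0: r0=0x15 r1=0x1b r2=0x2a r3=0x3f r4=0xa9  N=0 Z=0
after  1: r0=0xbe r1=0x1b r2=0x2a r3=0x3f r4=0xa9  N=1 Z=0
after  2: r0=0xbe r1=0x1b r2=0xbe r3=0x3f r4=0xa9  N=1 Z=0
after  3: r0=0x29 r1=0x1b r2=0xbe r3=0x3f r4=0xa9  N=0 Z=0
after  4: r0=0x29 r1=0x1b r2=0xbe r3=0x3f r4=0x5a  N=0 Z=0
after  5: r0=0x29 r1=0x1b r2=0xbe r3=0xd9 r4=0x5a  N=1 Z=0
-- IRQ taken; context saved, return-PC = 6 --

FLAGS = (N=1, Z=0)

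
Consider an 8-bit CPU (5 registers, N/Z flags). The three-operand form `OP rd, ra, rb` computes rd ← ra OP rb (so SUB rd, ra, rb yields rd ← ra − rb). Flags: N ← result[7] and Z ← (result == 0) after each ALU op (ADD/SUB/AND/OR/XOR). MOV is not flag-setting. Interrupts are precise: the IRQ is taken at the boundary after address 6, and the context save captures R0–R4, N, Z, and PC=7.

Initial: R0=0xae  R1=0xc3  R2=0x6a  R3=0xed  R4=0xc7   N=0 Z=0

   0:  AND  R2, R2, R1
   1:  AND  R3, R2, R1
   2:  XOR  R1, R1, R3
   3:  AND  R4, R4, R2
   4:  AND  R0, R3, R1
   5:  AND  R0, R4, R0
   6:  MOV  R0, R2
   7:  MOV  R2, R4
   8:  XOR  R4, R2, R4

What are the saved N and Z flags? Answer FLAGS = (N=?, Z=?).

FLAGS = (N=0, Z=1)

after  0: R0=0xae R1=0xc3 R2=0x42 R3=0xed R4=0xc7  N=0 Z=0
after  1: R0=0xae R1=0xc3 R2=0x42 R3=0x42 R4=0xc7  N=0 Z=0
after  2: R0=0xae R1=0x81 R2=0x42 R3=0x42 R4=0xc7  N=1 Z=0
after  3: R0=0xae R1=0x81 R2=0x42 R3=0x42 R4=0x42  N=0 Z=0
after  4: R0=0x00 R1=0x81 R2=0x42 R3=0x42 R4=0x42  N=0 Z=1
after  5: R0=0x00 R1=0x81 R2=0x42 R3=0x42 R4=0x42  N=0 Z=1
after  6: R0=0x42 R1=0x81 R2=0x42 R3=0x42 R4=0x42  N=0 Z=1
-- IRQ taken; context saved, return-PC = 7 --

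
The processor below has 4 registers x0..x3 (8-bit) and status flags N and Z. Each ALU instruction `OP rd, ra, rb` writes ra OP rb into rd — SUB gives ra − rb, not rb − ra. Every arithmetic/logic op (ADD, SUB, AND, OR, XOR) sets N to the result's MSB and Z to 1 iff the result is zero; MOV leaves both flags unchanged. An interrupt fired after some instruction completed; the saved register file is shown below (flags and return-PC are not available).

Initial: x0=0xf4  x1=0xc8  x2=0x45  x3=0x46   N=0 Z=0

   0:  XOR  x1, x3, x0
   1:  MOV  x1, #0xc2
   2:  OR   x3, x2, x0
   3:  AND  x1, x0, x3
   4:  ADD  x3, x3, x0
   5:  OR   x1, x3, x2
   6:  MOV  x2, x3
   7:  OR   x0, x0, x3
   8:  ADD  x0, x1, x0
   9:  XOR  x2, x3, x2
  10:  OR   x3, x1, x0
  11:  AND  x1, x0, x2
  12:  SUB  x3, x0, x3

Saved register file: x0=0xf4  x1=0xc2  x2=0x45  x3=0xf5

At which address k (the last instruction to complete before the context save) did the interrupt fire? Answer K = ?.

after  0: x0=0xf4 x1=0xb2 x2=0x45 x3=0x46  N=1 Z=0
after  1: x0=0xf4 x1=0xc2 x2=0x45 x3=0x46  N=1 Z=0
after  2: x0=0xf4 x1=0xc2 x2=0x45 x3=0xf5  N=1 Z=0
-- IRQ taken; context saved, return-PC = 3 --

K = 2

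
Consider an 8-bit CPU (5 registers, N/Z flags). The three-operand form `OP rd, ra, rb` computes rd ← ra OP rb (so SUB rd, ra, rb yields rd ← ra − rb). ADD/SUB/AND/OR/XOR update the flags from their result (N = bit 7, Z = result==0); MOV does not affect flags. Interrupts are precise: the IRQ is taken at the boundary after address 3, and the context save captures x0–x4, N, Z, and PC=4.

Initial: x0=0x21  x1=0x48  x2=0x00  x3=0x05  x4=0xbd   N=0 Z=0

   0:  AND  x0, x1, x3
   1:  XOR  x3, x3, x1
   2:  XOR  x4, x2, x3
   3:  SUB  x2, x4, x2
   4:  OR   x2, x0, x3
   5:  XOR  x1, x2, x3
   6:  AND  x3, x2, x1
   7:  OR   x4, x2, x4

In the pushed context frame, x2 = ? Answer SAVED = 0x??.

after  0: x0=0x00 x1=0x48 x2=0x00 x3=0x05 x4=0xbd  N=0 Z=1
after  1: x0=0x00 x1=0x48 x2=0x00 x3=0x4d x4=0xbd  N=0 Z=0
after  2: x0=0x00 x1=0x48 x2=0x00 x3=0x4d x4=0x4d  N=0 Z=0
after  3: x0=0x00 x1=0x48 x2=0x4d x3=0x4d x4=0x4d  N=0 Z=0
-- IRQ taken; context saved, return-PC = 4 --

SAVED = 0x4d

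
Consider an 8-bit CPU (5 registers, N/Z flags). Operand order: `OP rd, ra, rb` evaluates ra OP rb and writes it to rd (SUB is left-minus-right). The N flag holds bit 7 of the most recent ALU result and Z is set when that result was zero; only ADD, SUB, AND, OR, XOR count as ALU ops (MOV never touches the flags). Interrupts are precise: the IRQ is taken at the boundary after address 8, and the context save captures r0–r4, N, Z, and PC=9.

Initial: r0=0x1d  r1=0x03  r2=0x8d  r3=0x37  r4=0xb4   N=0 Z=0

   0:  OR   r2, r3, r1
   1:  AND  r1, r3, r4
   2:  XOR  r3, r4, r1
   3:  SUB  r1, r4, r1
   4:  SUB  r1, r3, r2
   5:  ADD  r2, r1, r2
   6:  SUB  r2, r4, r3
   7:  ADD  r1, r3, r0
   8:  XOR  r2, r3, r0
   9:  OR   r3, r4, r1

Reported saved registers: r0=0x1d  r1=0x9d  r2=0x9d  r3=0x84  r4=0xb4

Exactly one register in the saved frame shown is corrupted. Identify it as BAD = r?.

BAD = r3

after  0: r0=0x1d r1=0x03 r2=0x37 r3=0x37 r4=0xb4  N=0 Z=0
after  1: r0=0x1d r1=0x34 r2=0x37 r3=0x37 r4=0xb4  N=0 Z=0
after  2: r0=0x1d r1=0x34 r2=0x37 r3=0x80 r4=0xb4  N=1 Z=0
after  3: r0=0x1d r1=0x80 r2=0x37 r3=0x80 r4=0xb4  N=1 Z=0
after  4: r0=0x1d r1=0x49 r2=0x37 r3=0x80 r4=0xb4  N=0 Z=0
after  5: r0=0x1d r1=0x49 r2=0x80 r3=0x80 r4=0xb4  N=1 Z=0
after  6: r0=0x1d r1=0x49 r2=0x34 r3=0x80 r4=0xb4  N=0 Z=0
after  7: r0=0x1d r1=0x9d r2=0x34 r3=0x80 r4=0xb4  N=1 Z=0
after  8: r0=0x1d r1=0x9d r2=0x9d r3=0x80 r4=0xb4  N=1 Z=0
-- IRQ taken; context saved, return-PC = 9 --
mismatch: r3: reported 0x84 vs actual 0x80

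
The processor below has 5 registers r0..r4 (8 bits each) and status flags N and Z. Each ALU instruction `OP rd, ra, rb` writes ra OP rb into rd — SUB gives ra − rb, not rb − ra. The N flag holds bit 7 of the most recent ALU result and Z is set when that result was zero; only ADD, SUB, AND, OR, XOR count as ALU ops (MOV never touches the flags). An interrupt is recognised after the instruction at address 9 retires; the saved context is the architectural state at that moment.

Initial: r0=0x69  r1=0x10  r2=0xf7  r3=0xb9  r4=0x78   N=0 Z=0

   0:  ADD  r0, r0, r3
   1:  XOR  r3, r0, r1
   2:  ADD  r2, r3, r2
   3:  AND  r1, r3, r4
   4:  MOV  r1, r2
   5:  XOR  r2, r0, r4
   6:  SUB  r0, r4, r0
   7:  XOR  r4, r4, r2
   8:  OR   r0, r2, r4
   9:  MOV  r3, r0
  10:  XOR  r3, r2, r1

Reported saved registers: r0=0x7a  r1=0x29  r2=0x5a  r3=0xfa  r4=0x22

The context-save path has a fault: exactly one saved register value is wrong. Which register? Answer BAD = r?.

BAD = r3

after  0: r0=0x22 r1=0x10 r2=0xf7 r3=0xb9 r4=0x78  N=0 Z=0
after  1: r0=0x22 r1=0x10 r2=0xf7 r3=0x32 r4=0x78  N=0 Z=0
after  2: r0=0x22 r1=0x10 r2=0x29 r3=0x32 r4=0x78  N=0 Z=0
after  3: r0=0x22 r1=0x30 r2=0x29 r3=0x32 r4=0x78  N=0 Z=0
after  4: r0=0x22 r1=0x29 r2=0x29 r3=0x32 r4=0x78  N=0 Z=0
after  5: r0=0x22 r1=0x29 r2=0x5a r3=0x32 r4=0x78  N=0 Z=0
after  6: r0=0x56 r1=0x29 r2=0x5a r3=0x32 r4=0x78  N=0 Z=0
after  7: r0=0x56 r1=0x29 r2=0x5a r3=0x32 r4=0x22  N=0 Z=0
after  8: r0=0x7a r1=0x29 r2=0x5a r3=0x32 r4=0x22  N=0 Z=0
after  9: r0=0x7a r1=0x29 r2=0x5a r3=0x7a r4=0x22  N=0 Z=0
-- IRQ taken; context saved, return-PC = 10 --
mismatch: r3: reported 0xfa vs actual 0x7a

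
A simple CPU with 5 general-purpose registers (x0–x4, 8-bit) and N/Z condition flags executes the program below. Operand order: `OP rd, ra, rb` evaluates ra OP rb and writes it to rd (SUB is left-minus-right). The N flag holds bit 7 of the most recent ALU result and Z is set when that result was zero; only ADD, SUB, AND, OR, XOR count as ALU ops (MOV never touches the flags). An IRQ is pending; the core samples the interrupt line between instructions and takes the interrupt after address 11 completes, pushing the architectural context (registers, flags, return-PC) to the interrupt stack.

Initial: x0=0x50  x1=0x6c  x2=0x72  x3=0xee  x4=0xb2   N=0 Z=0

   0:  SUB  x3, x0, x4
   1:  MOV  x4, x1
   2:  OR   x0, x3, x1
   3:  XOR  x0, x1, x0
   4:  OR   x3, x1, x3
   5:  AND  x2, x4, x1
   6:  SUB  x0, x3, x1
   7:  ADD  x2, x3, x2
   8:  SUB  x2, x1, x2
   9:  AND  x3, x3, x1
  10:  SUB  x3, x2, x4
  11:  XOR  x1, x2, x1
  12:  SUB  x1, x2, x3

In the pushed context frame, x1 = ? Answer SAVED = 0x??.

SAVED = 0x6e

after  0: x0=0x50 x1=0x6c x2=0x72 x3=0x9e x4=0xb2  N=1 Z=0
after  1: x0=0x50 x1=0x6c x2=0x72 x3=0x9e x4=0x6c  N=1 Z=0
after  2: x0=0xfe x1=0x6c x2=0x72 x3=0x9e x4=0x6c  N=1 Z=0
after  3: x0=0x92 x1=0x6c x2=0x72 x3=0x9e x4=0x6c  N=1 Z=0
after  4: x0=0x92 x1=0x6c x2=0x72 x3=0xfe x4=0x6c  N=1 Z=0
after  5: x0=0x92 x1=0x6c x2=0x6c x3=0xfe x4=0x6c  N=0 Z=0
after  6: x0=0x92 x1=0x6c x2=0x6c x3=0xfe x4=0x6c  N=1 Z=0
after  7: x0=0x92 x1=0x6c x2=0x6a x3=0xfe x4=0x6c  N=0 Z=0
after  8: x0=0x92 x1=0x6c x2=0x02 x3=0xfe x4=0x6c  N=0 Z=0
after  9: x0=0x92 x1=0x6c x2=0x02 x3=0x6c x4=0x6c  N=0 Z=0
after 10: x0=0x92 x1=0x6c x2=0x02 x3=0x96 x4=0x6c  N=1 Z=0
after 11: x0=0x92 x1=0x6e x2=0x02 x3=0x96 x4=0x6c  N=0 Z=0
-- IRQ taken; context saved, return-PC = 12 --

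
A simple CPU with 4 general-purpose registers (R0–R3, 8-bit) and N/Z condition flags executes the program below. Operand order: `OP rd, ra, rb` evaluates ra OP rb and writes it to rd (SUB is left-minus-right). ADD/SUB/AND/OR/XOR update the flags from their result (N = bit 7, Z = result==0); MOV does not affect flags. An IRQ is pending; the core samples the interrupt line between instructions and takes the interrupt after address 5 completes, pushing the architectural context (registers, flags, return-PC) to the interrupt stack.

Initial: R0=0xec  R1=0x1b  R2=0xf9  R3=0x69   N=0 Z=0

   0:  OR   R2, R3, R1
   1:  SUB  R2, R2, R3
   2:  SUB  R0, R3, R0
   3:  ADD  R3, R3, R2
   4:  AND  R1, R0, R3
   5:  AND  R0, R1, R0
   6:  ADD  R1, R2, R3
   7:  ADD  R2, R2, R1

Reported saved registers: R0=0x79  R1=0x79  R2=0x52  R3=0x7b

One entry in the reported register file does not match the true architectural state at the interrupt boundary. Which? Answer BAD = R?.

BAD = R2

after  0: R0=0xec R1=0x1b R2=0x7b R3=0x69  N=0 Z=0
after  1: R0=0xec R1=0x1b R2=0x12 R3=0x69  N=0 Z=0
after  2: R0=0x7d R1=0x1b R2=0x12 R3=0x69  N=0 Z=0
after  3: R0=0x7d R1=0x1b R2=0x12 R3=0x7b  N=0 Z=0
after  4: R0=0x7d R1=0x79 R2=0x12 R3=0x7b  N=0 Z=0
after  5: R0=0x79 R1=0x79 R2=0x12 R3=0x7b  N=0 Z=0
-- IRQ taken; context saved, return-PC = 6 --
mismatch: R2: reported 0x52 vs actual 0x12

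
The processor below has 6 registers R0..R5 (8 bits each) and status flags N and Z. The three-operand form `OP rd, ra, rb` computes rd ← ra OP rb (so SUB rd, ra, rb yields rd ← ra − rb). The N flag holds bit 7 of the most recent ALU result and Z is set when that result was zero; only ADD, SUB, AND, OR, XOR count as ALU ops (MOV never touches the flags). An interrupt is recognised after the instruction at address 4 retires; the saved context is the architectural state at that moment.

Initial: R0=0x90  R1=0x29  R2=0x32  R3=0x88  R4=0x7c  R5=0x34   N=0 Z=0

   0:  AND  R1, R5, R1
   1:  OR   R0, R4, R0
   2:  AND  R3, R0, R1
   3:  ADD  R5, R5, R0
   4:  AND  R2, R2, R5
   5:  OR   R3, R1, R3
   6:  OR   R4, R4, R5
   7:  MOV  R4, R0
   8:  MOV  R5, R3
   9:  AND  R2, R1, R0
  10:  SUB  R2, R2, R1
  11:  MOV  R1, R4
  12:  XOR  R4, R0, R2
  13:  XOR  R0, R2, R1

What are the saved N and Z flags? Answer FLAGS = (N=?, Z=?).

FLAGS = (N=0, Z=0)

after  0: R0=0x90 R1=0x20 R2=0x32 R3=0x88 R4=0x7c R5=0x34  N=0 Z=0
after  1: R0=0xfc R1=0x20 R2=0x32 R3=0x88 R4=0x7c R5=0x34  N=1 Z=0
after  2: R0=0xfc R1=0x20 R2=0x32 R3=0x20 R4=0x7c R5=0x34  N=0 Z=0
after  3: R0=0xfc R1=0x20 R2=0x32 R3=0x20 R4=0x7c R5=0x30  N=0 Z=0
after  4: R0=0xfc R1=0x20 R2=0x30 R3=0x20 R4=0x7c R5=0x30  N=0 Z=0
-- IRQ taken; context saved, return-PC = 5 --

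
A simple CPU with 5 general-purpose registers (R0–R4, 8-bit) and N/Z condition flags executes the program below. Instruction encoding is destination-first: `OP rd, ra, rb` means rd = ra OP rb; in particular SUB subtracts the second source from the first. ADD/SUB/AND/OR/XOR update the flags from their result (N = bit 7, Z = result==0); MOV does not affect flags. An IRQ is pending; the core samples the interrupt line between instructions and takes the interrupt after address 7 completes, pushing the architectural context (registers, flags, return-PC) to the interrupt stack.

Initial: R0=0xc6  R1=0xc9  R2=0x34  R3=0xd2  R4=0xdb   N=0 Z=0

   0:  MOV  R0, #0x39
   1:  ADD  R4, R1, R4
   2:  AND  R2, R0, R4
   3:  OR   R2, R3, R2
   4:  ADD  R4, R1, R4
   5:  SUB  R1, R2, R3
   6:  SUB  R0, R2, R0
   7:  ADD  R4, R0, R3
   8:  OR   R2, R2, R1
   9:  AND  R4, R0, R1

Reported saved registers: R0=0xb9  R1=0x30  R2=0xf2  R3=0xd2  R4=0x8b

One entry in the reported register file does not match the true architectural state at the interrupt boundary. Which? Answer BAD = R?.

after  0: R0=0x39 R1=0xc9 R2=0x34 R3=0xd2 R4=0xdb  N=0 Z=0
after  1: R0=0x39 R1=0xc9 R2=0x34 R3=0xd2 R4=0xa4  N=1 Z=0
after  2: R0=0x39 R1=0xc9 R2=0x20 R3=0xd2 R4=0xa4  N=0 Z=0
after  3: R0=0x39 R1=0xc9 R2=0xf2 R3=0xd2 R4=0xa4  N=1 Z=0
after  4: R0=0x39 R1=0xc9 R2=0xf2 R3=0xd2 R4=0x6d  N=0 Z=0
after  5: R0=0x39 R1=0x20 R2=0xf2 R3=0xd2 R4=0x6d  N=0 Z=0
after  6: R0=0xb9 R1=0x20 R2=0xf2 R3=0xd2 R4=0x6d  N=1 Z=0
after  7: R0=0xb9 R1=0x20 R2=0xf2 R3=0xd2 R4=0x8b  N=1 Z=0
-- IRQ taken; context saved, return-PC = 8 --
mismatch: R1: reported 0x30 vs actual 0x20

BAD = R1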